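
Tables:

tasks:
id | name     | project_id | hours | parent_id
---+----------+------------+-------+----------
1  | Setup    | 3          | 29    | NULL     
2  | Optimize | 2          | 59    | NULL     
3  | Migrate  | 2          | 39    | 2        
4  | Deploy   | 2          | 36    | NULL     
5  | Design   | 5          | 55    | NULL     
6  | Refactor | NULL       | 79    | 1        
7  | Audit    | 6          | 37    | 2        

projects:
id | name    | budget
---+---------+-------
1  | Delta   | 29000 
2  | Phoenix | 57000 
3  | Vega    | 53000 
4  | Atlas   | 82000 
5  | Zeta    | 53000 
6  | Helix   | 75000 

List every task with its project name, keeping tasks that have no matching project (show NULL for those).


LEFT JOIN keeps every row from tasks (the left table); where project_id has no match in projects, the project columns become NULL. Walk through each task:
  - task 1 (Setup): project_id=3 -> matches Vega
  - task 2 (Optimize): project_id=2 -> matches Phoenix
  - task 3 (Migrate): project_id=2 -> matches Phoenix
  - task 4 (Deploy): project_id=2 -> matches Phoenix
  - task 5 (Design): project_id=5 -> matches Zeta
  - task 6 (Refactor): project_id=NULL, no match -> kept with NULL
  - task 7 (Audit): project_id=6 -> matches Helix
All 7 rows appear; 1 has NULL project.

SQL:
SELECT a.name, b.name AS project
FROM tasks a
LEFT JOIN projects b ON a.project_id = b.id

Result:
name     | project
---------+--------
Setup    | Vega   
Optimize | Phoenix
Migrate  | Phoenix
Deploy   | Phoenix
Design   | Zeta   
Refactor | NULL   
Audit    | Helix  


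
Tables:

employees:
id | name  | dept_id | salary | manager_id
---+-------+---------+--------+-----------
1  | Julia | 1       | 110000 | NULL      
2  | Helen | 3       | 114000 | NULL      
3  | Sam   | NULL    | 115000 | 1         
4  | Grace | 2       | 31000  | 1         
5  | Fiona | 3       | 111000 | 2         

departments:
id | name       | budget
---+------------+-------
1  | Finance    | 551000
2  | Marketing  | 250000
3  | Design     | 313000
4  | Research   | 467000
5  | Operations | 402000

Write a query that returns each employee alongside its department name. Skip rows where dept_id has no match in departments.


INNER JOIN keeps only employees rows whose dept_id matches an id in departments. Walk through each employee:
  - employee 1 (Julia): dept_id=1 -> matches Finance
  - employee 2 (Helen): dept_id=3 -> matches Design
  - employee 3 (Sam): dept_id=NULL, no match -> dropped
  - employee 4 (Grace): dept_id=2 -> matches Marketing
  - employee 5 (Fiona): dept_id=3 -> matches Design
So 1 of 5 rows is dropped.

SQL:
SELECT a.name, b.name AS department
FROM employees a
INNER JOIN departments b ON a.dept_id = b.id

Result:
name  | department
------+-----------
Julia | Finance   
Helen | Design    
Grace | Marketing 
Fiona | Design    


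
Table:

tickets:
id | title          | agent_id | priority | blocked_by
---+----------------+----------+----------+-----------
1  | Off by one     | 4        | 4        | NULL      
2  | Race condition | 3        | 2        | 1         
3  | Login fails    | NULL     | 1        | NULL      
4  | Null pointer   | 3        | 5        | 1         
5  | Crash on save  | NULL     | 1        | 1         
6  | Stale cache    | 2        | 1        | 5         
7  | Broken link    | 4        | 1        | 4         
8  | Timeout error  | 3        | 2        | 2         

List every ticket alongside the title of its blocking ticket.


This is a self-join: tickets is joined to a second copy of itself, matching each row's blocked_by to another row's id. Use LEFT JOIN so rows with blocked_by=NULL are kept.
  - ticket 1 (Off by one): blocked_by=NULL -> NULL
  - ticket 2 (Race condition): blocked_by=1 -> Off by one
  - ticket 3 (Login fails): blocked_by=NULL -> NULL
  - ticket 4 (Null pointer): blocked_by=1 -> Off by one
  - ticket 5 (Crash on save): blocked_by=1 -> Off by one
  - ticket 6 (Stale cache): blocked_by=5 -> Crash on save
  - ticket 7 (Broken link): blocked_by=4 -> Null pointer
  - ticket 8 (Timeout error): blocked_by=2 -> Race condition

SQL:
SELECT a.title AS item, b.title AS blocked_by
FROM tickets a
LEFT JOIN tickets b ON a.blocked_by = b.id

Result:
item           | blocked_by    
---------------+---------------
Off by one     | NULL          
Race condition | Off by one    
Login fails    | NULL          
Null pointer   | Off by one    
Crash on save  | Off by one    
Stale cache    | Crash on save 
Broken link    | Null pointer  
Timeout error  | Race condition


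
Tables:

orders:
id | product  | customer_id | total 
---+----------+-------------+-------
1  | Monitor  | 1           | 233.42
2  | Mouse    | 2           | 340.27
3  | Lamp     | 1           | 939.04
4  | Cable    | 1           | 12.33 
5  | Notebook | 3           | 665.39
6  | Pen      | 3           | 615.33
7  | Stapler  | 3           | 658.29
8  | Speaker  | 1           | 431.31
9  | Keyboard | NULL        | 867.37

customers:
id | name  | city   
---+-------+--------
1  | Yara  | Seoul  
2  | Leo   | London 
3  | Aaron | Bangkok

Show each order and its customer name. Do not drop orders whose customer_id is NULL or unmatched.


LEFT JOIN keeps every row from orders (the left table); where customer_id has no match in customers, the customer columns become NULL. Walk through each order:
  - order 1 (Monitor): customer_id=1 -> matches Yara
  - order 2 (Mouse): customer_id=2 -> matches Leo
  - order 3 (Lamp): customer_id=1 -> matches Yara
  - order 4 (Cable): customer_id=1 -> matches Yara
  - order 5 (Notebook): customer_id=3 -> matches Aaron
  - order 6 (Pen): customer_id=3 -> matches Aaron
  - order 7 (Stapler): customer_id=3 -> matches Aaron
  - order 8 (Speaker): customer_id=1 -> matches Yara
  - order 9 (Keyboard): customer_id=NULL, no match -> kept with NULL
All 9 rows appear; 1 has NULL customer.

SQL:
SELECT a.product, b.name AS customer
FROM orders a
LEFT JOIN customers b ON a.customer_id = b.id

Result:
product  | customer
---------+---------
Monitor  | Yara    
Mouse    | Leo     
Lamp     | Yara    
Cable    | Yara    
Notebook | Aaron   
Pen      | Aaron   
Stapler  | Aaron   
Speaker  | Yara    
Keyboard | NULL    


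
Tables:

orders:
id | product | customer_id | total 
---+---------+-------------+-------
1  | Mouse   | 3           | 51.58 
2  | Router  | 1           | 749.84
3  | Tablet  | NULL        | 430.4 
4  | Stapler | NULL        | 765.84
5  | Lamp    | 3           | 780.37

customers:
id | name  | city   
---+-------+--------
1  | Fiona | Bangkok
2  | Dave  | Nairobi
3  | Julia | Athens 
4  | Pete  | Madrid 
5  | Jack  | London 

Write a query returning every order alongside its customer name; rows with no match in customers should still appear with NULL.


LEFT JOIN keeps every row from orders (the left table); where customer_id has no match in customers, the customer columns become NULL. Walk through each order:
  - order 1 (Mouse): customer_id=3 -> matches Julia
  - order 2 (Router): customer_id=1 -> matches Fiona
  - order 3 (Tablet): customer_id=NULL, no match -> kept with NULL
  - order 4 (Stapler): customer_id=NULL, no match -> kept with NULL
  - order 5 (Lamp): customer_id=3 -> matches Julia
All 5 rows appear; 2 have NULL customer.

SQL:
SELECT a.product, b.name AS customer
FROM orders a
LEFT JOIN customers b ON a.customer_id = b.id

Result:
product | customer
--------+---------
Mouse   | Julia   
Router  | Fiona   
Tablet  | NULL    
Stapler | NULL    
Lamp    | Julia   


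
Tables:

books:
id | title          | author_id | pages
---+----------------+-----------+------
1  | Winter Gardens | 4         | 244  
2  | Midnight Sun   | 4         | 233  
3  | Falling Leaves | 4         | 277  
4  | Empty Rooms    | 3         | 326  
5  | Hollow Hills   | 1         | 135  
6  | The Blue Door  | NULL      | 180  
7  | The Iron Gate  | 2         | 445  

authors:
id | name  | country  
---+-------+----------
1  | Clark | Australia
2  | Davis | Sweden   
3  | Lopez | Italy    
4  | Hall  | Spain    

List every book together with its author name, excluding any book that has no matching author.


INNER JOIN keeps only books rows whose author_id matches an id in authors. Walk through each book:
  - book 1 (Winter Gardens): author_id=4 -> matches Hall
  - book 2 (Midnight Sun): author_id=4 -> matches Hall
  - book 3 (Falling Leaves): author_id=4 -> matches Hall
  - book 4 (Empty Rooms): author_id=3 -> matches Lopez
  - book 5 (Hollow Hills): author_id=1 -> matches Clark
  - book 6 (The Blue Door): author_id=NULL, no match -> dropped
  - book 7 (The Iron Gate): author_id=2 -> matches Davis
So 1 of 7 rows is dropped.

SQL:
SELECT a.title, b.name AS author
FROM books a
INNER JOIN authors b ON a.author_id = b.id

Result:
title          | author
---------------+-------
Winter Gardens | Hall  
Midnight Sun   | Hall  
Falling Leaves | Hall  
Empty Rooms    | Lopez 
Hollow Hills   | Clark 
The Iron Gate  | Davis 


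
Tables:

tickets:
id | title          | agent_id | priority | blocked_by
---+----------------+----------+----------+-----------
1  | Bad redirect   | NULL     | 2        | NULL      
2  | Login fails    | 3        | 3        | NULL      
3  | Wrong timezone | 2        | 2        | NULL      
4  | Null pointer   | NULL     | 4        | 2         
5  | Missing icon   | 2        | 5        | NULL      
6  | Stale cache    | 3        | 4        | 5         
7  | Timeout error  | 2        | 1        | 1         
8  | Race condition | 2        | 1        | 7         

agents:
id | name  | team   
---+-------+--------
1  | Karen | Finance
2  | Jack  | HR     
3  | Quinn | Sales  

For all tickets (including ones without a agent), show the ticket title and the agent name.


LEFT JOIN keeps every row from tickets (the left table); where agent_id has no match in agents, the agent columns become NULL. Walk through each ticket:
  - ticket 1 (Bad redirect): agent_id=NULL, no match -> kept with NULL
  - ticket 2 (Login fails): agent_id=3 -> matches Quinn
  - ticket 3 (Wrong timezone): agent_id=2 -> matches Jack
  - ticket 4 (Null pointer): agent_id=NULL, no match -> kept with NULL
  - ticket 5 (Missing icon): agent_id=2 -> matches Jack
  - ticket 6 (Stale cache): agent_id=3 -> matches Quinn
  - ticket 7 (Timeout error): agent_id=2 -> matches Jack
  - ticket 8 (Race condition): agent_id=2 -> matches Jack
All 8 rows appear; 2 have NULL agent.

SQL:
SELECT a.title, b.name AS agent
FROM tickets a
LEFT JOIN agents b ON a.agent_id = b.id

Result:
title          | agent
---------------+------
Bad redirect   | NULL 
Login fails    | Quinn
Wrong timezone | Jack 
Null pointer   | NULL 
Missing icon   | Jack 
Stale cache    | Quinn
Timeout error  | Jack 
Race condition | Jack 


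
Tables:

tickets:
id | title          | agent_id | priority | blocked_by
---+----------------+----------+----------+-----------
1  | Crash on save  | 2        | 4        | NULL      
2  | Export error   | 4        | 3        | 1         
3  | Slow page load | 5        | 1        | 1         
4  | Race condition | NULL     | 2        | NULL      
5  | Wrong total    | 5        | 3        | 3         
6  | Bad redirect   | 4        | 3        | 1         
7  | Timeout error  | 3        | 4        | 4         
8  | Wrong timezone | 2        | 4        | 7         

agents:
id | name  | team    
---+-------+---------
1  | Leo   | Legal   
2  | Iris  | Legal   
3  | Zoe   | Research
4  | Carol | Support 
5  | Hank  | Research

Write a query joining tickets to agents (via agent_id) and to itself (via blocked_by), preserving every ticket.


Two LEFT JOINs from the same base table tickets: one to agents via agent_id, one to tickets itself via blocked_by. Both are LEFT so every ticket is preserved.
Match against agents:
  - ticket 1 (Crash on save): agent_id=2 -> matches Iris
  - ticket 2 (Export error): agent_id=4 -> matches Carol
  - ticket 3 (Slow page load): agent_id=5 -> matches Hank
  - ticket 4 (Race condition): agent_id=NULL, no match -> kept with NULL
  - ticket 5 (Wrong total): agent_id=5 -> matches Hank
  - ticket 6 (Bad redirect): agent_id=4 -> matches Carol
  - ticket 7 (Timeout error): agent_id=3 -> matches Zoe
  - ticket 8 (Wrong timezone): agent_id=2 -> matches Iris
Match against tickets (self):
  - ticket 1 (Crash on save): blocked_by=NULL -> NULL
  - ticket 2 (Export error): blocked_by=1 -> Crash on save
  - ticket 3 (Slow page load): blocked_by=1 -> Crash on save
  - ticket 4 (Race condition): blocked_by=NULL -> NULL
  - ticket 5 (Wrong total): blocked_by=3 -> Slow page load
  - ticket 6 (Bad redirect): blocked_by=1 -> Crash on save
  - ticket 7 (Timeout error): blocked_by=4 -> Race condition
  - ticket 8 (Wrong timezone): blocked_by=7 -> Timeout error

SQL:
SELECT a.title, b.name AS agent, c.title AS blocked_by
FROM tickets a
LEFT JOIN agents b ON a.agent_id = b.id
LEFT JOIN tickets c ON a.blocked_by = c.id

Result:
title          | agent | blocked_by    
---------------+-------+---------------
Crash on save  | Iris  | NULL          
Export error   | Carol | Crash on save 
Slow page load | Hank  | Crash on save 
Race condition | NULL  | NULL          
Wrong total    | Hank  | Slow page load
Bad redirect   | Carol | Crash on save 
Timeout error  | Zoe   | Race condition
Wrong timezone | Iris  | Timeout error 


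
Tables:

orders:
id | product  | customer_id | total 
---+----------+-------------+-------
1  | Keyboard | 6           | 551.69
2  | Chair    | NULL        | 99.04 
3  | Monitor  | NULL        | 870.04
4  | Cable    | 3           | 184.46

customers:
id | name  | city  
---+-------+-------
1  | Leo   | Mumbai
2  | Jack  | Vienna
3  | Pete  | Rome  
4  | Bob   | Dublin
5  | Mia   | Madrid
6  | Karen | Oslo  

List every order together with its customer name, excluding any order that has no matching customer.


INNER JOIN keeps only orders rows whose customer_id matches an id in customers. Walk through each order:
  - order 1 (Keyboard): customer_id=6 -> matches Karen
  - order 2 (Chair): customer_id=NULL, no match -> dropped
  - order 3 (Monitor): customer_id=NULL, no match -> dropped
  - order 4 (Cable): customer_id=3 -> matches Pete
So 2 of 4 rows are dropped.

SQL:
SELECT a.product, b.name AS customer
FROM orders a
INNER JOIN customers b ON a.customer_id = b.id

Result:
product  | customer
---------+---------
Keyboard | Karen   
Cable    | Pete    


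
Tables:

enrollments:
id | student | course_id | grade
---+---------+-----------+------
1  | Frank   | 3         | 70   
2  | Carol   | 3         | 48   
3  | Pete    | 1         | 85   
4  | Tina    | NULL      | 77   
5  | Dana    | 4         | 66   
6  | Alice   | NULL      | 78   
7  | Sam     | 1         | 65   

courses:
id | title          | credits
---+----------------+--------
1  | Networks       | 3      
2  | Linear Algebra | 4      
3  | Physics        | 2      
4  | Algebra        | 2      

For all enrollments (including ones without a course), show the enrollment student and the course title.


LEFT JOIN keeps every row from enrollments (the left table); where course_id has no match in courses, the course columns become NULL. Walk through each enrollment:
  - enrollment 1 (Frank): course_id=3 -> matches Physics
  - enrollment 2 (Carol): course_id=3 -> matches Physics
  - enrollment 3 (Pete): course_id=1 -> matches Networks
  - enrollment 4 (Tina): course_id=NULL, no match -> kept with NULL
  - enrollment 5 (Dana): course_id=4 -> matches Algebra
  - enrollment 6 (Alice): course_id=NULL, no match -> kept with NULL
  - enrollment 7 (Sam): course_id=1 -> matches Networks
All 7 rows appear; 2 have NULL course.

SQL:
SELECT a.student, b.title AS course
FROM enrollments a
LEFT JOIN courses b ON a.course_id = b.id

Result:
student | course  
--------+---------
Frank   | Physics 
Carol   | Physics 
Pete    | Networks
Tina    | NULL    
Dana    | Algebra 
Alice   | NULL    
Sam     | Networks


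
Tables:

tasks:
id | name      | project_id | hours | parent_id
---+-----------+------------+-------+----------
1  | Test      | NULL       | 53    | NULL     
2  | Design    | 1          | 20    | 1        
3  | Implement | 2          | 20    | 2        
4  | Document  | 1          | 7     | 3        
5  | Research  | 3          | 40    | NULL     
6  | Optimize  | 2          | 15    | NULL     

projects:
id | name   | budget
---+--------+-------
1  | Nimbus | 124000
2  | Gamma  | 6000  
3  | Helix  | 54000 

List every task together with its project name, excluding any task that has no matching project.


INNER JOIN keeps only tasks rows whose project_id matches an id in projects. Walk through each task:
  - task 1 (Test): project_id=NULL, no match -> dropped
  - task 2 (Design): project_id=1 -> matches Nimbus
  - task 3 (Implement): project_id=2 -> matches Gamma
  - task 4 (Document): project_id=1 -> matches Nimbus
  - task 5 (Research): project_id=3 -> matches Helix
  - task 6 (Optimize): project_id=2 -> matches Gamma
So 1 of 6 rows is dropped.

SQL:
SELECT a.name, b.name AS project
FROM tasks a
INNER JOIN projects b ON a.project_id = b.id

Result:
name      | project
----------+--------
Design    | Nimbus 
Implement | Gamma  
Document  | Nimbus 
Research  | Helix  
Optimize  | Gamma  


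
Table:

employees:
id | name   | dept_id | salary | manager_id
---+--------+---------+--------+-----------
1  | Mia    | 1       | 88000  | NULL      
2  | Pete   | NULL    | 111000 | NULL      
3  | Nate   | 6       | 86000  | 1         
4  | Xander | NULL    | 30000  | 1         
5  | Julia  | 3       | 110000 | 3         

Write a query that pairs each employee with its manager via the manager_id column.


This is a self-join: employees is joined to a second copy of itself, matching each row's manager_id to another row's id. Use LEFT JOIN so rows with manager_id=NULL are kept.
  - employee 1 (Mia): manager_id=NULL -> NULL
  - employee 2 (Pete): manager_id=NULL -> NULL
  - employee 3 (Nate): manager_id=1 -> Mia
  - employee 4 (Xander): manager_id=1 -> Mia
  - employee 5 (Julia): manager_id=3 -> Nate

SQL:
SELECT a.name AS item, b.name AS manager
FROM employees a
LEFT JOIN employees b ON a.manager_id = b.id

Result:
item   | manager
-------+--------
Mia    | NULL   
Pete   | NULL   
Nate   | Mia    
Xander | Mia    
Julia  | Nate   


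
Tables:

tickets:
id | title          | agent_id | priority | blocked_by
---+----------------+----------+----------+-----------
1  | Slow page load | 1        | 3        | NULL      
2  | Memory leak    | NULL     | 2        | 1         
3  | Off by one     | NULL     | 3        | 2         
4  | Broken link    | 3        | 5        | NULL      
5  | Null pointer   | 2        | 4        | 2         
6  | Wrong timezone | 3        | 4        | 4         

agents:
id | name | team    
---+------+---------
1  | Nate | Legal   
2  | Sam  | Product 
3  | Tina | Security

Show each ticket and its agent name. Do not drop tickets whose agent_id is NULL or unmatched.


LEFT JOIN keeps every row from tickets (the left table); where agent_id has no match in agents, the agent columns become NULL. Walk through each ticket:
  - ticket 1 (Slow page load): agent_id=1 -> matches Nate
  - ticket 2 (Memory leak): agent_id=NULL, no match -> kept with NULL
  - ticket 3 (Off by one): agent_id=NULL, no match -> kept with NULL
  - ticket 4 (Broken link): agent_id=3 -> matches Tina
  - ticket 5 (Null pointer): agent_id=2 -> matches Sam
  - ticket 6 (Wrong timezone): agent_id=3 -> matches Tina
All 6 rows appear; 2 have NULL agent.

SQL:
SELECT a.title, b.name AS agent
FROM tickets a
LEFT JOIN agents b ON a.agent_id = b.id

Result:
title          | agent
---------------+------
Slow page load | Nate 
Memory leak    | NULL 
Off by one     | NULL 
Broken link    | Tina 
Null pointer   | Sam  
Wrong timezone | Tina 


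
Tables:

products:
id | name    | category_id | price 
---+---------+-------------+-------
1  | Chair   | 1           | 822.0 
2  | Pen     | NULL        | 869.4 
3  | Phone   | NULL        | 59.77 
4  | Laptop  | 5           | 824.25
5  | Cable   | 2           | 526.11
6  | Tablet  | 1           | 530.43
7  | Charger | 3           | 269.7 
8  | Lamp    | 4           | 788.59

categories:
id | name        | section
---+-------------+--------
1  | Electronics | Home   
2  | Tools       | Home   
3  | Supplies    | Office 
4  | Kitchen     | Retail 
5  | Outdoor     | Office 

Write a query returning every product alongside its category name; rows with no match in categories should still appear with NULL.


LEFT JOIN keeps every row from products (the left table); where category_id has no match in categories, the category columns become NULL. Walk through each product:
  - product 1 (Chair): category_id=1 -> matches Electronics
  - product 2 (Pen): category_id=NULL, no match -> kept with NULL
  - product 3 (Phone): category_id=NULL, no match -> kept with NULL
  - product 4 (Laptop): category_id=5 -> matches Outdoor
  - product 5 (Cable): category_id=2 -> matches Tools
  - product 6 (Tablet): category_id=1 -> matches Electronics
  - product 7 (Charger): category_id=3 -> matches Supplies
  - product 8 (Lamp): category_id=4 -> matches Kitchen
All 8 rows appear; 2 have NULL category.

SQL:
SELECT a.name, b.name AS category
FROM products a
LEFT JOIN categories b ON a.category_id = b.id

Result:
name    | category   
--------+------------
Chair   | Electronics
Pen     | NULL       
Phone   | NULL       
Laptop  | Outdoor    
Cable   | Tools      
Tablet  | Electronics
Charger | Supplies   
Lamp    | Kitchen    


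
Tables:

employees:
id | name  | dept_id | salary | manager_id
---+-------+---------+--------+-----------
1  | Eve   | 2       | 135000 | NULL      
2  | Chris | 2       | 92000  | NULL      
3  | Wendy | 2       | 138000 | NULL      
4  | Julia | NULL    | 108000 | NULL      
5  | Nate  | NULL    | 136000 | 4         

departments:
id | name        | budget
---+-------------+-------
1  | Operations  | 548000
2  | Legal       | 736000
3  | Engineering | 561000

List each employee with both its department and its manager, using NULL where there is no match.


Two LEFT JOINs from the same base table employees: one to departments via dept_id, one to employees itself via manager_id. Both are LEFT so every employee is preserved.
Match against departments:
  - employee 1 (Eve): dept_id=2 -> matches Legal
  - employee 2 (Chris): dept_id=2 -> matches Legal
  - employee 3 (Wendy): dept_id=2 -> matches Legal
  - employee 4 (Julia): dept_id=NULL, no match -> kept with NULL
  - employee 5 (Nate): dept_id=NULL, no match -> kept with NULL
Match against employees (self):
  - employee 1 (Eve): manager_id=NULL -> NULL
  - employee 2 (Chris): manager_id=NULL -> NULL
  - employee 3 (Wendy): manager_id=NULL -> NULL
  - employee 4 (Julia): manager_id=NULL -> NULL
  - employee 5 (Nate): manager_id=4 -> Julia

SQL:
SELECT a.name, b.name AS department, c.name AS manager
FROM employees a
LEFT JOIN departments b ON a.dept_id = b.id
LEFT JOIN employees c ON a.manager_id = c.id

Result:
name  | department | manager
------+------------+--------
Eve   | Legal      | NULL   
Chris | Legal      | NULL   
Wendy | Legal      | NULL   
Julia | NULL       | NULL   
Nate  | NULL       | Julia  


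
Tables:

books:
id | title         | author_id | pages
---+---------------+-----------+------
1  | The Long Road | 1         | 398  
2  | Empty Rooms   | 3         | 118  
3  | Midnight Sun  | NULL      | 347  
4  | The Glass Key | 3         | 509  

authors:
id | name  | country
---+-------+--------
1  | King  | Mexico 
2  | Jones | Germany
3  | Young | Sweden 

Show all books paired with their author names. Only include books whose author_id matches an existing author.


INNER JOIN keeps only books rows whose author_id matches an id in authors. Walk through each book:
  - book 1 (The Long Road): author_id=1 -> matches King
  - book 2 (Empty Rooms): author_id=3 -> matches Young
  - book 3 (Midnight Sun): author_id=NULL, no match -> dropped
  - book 4 (The Glass Key): author_id=3 -> matches Young
So 1 of 4 rows is dropped.

SQL:
SELECT a.title, b.name AS author
FROM books a
INNER JOIN authors b ON a.author_id = b.id

Result:
title         | author
--------------+-------
The Long Road | King  
Empty Rooms   | Young 
The Glass Key | Young 


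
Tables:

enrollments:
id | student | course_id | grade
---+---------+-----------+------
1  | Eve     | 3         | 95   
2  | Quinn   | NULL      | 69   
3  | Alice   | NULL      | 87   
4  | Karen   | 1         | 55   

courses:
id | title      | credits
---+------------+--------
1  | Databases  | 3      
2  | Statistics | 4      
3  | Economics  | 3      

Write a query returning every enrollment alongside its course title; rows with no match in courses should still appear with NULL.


LEFT JOIN keeps every row from enrollments (the left table); where course_id has no match in courses, the course columns become NULL. Walk through each enrollment:
  - enrollment 1 (Eve): course_id=3 -> matches Economics
  - enrollment 2 (Quinn): course_id=NULL, no match -> kept with NULL
  - enrollment 3 (Alice): course_id=NULL, no match -> kept with NULL
  - enrollment 4 (Karen): course_id=1 -> matches Databases
All 4 rows appear; 2 have NULL course.

SQL:
SELECT a.student, b.title AS course
FROM enrollments a
LEFT JOIN courses b ON a.course_id = b.id

Result:
student | course   
--------+----------
Eve     | Economics
Quinn   | NULL     
Alice   | NULL     
Karen   | Databases


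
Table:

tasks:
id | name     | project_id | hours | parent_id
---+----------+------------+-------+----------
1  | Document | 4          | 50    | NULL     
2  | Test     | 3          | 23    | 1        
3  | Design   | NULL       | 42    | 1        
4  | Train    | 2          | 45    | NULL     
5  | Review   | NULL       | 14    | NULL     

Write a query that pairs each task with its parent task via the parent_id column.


This is a self-join: tasks is joined to a second copy of itself, matching each row's parent_id to another row's id. Use LEFT JOIN so rows with parent_id=NULL are kept.
  - task 1 (Document): parent_id=NULL -> NULL
  - task 2 (Test): parent_id=1 -> Document
  - task 3 (Design): parent_id=1 -> Document
  - task 4 (Train): parent_id=NULL -> NULL
  - task 5 (Review): parent_id=NULL -> NULL

SQL:
SELECT a.name AS item, b.name AS parent
FROM tasks a
LEFT JOIN tasks b ON a.parent_id = b.id

Result:
item     | parent  
---------+---------
Document | NULL    
Test     | Document
Design   | Document
Train    | NULL    
Review   | NULL    


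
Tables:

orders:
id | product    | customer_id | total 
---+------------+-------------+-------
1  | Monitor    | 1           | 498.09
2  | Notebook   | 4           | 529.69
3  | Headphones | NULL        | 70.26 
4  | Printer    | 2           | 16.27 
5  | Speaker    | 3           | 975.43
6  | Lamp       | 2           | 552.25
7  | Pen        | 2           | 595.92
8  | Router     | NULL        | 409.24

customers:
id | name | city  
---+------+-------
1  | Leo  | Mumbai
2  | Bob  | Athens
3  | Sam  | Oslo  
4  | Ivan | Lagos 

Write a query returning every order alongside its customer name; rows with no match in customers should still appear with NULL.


LEFT JOIN keeps every row from orders (the left table); where customer_id has no match in customers, the customer columns become NULL. Walk through each order:
  - order 1 (Monitor): customer_id=1 -> matches Leo
  - order 2 (Notebook): customer_id=4 -> matches Ivan
  - order 3 (Headphones): customer_id=NULL, no match -> kept with NULL
  - order 4 (Printer): customer_id=2 -> matches Bob
  - order 5 (Speaker): customer_id=3 -> matches Sam
  - order 6 (Lamp): customer_id=2 -> matches Bob
  - order 7 (Pen): customer_id=2 -> matches Bob
  - order 8 (Router): customer_id=NULL, no match -> kept with NULL
All 8 rows appear; 2 have NULL customer.

SQL:
SELECT a.product, b.name AS customer
FROM orders a
LEFT JOIN customers b ON a.customer_id = b.id

Result:
product    | customer
-----------+---------
Monitor    | Leo     
Notebook   | Ivan    
Headphones | NULL    
Printer    | Bob     
Speaker    | Sam     
Lamp       | Bob     
Pen        | Bob     
Router     | NULL    


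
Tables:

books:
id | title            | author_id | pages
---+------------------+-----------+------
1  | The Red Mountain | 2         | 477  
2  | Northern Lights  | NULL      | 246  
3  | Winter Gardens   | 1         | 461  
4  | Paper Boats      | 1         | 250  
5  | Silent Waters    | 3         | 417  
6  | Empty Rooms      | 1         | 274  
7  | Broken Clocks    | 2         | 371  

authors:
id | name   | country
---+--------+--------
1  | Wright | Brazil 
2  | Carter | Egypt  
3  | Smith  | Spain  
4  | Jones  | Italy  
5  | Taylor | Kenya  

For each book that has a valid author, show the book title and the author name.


INNER JOIN keeps only books rows whose author_id matches an id in authors. Walk through each book:
  - book 1 (The Red Mountain): author_id=2 -> matches Carter
  - book 2 (Northern Lights): author_id=NULL, no match -> dropped
  - book 3 (Winter Gardens): author_id=1 -> matches Wright
  - book 4 (Paper Boats): author_id=1 -> matches Wright
  - book 5 (Silent Waters): author_id=3 -> matches Smith
  - book 6 (Empty Rooms): author_id=1 -> matches Wright
  - book 7 (Broken Clocks): author_id=2 -> matches Carter
So 1 of 7 rows is dropped.

SQL:
SELECT a.title, b.name AS author
FROM books a
INNER JOIN authors b ON a.author_id = b.id

Result:
title            | author
-----------------+-------
The Red Mountain | Carter
Winter Gardens   | Wright
Paper Boats      | Wright
Silent Waters    | Smith 
Empty Rooms      | Wright
Broken Clocks    | Carter


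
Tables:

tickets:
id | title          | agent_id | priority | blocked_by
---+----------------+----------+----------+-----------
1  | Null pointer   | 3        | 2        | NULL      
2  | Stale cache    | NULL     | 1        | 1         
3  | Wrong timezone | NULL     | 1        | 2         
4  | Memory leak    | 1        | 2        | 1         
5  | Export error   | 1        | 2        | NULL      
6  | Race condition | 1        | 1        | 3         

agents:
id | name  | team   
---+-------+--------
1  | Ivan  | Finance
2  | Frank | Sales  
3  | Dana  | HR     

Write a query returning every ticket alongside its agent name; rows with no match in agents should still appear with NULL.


LEFT JOIN keeps every row from tickets (the left table); where agent_id has no match in agents, the agent columns become NULL. Walk through each ticket:
  - ticket 1 (Null pointer): agent_id=3 -> matches Dana
  - ticket 2 (Stale cache): agent_id=NULL, no match -> kept with NULL
  - ticket 3 (Wrong timezone): agent_id=NULL, no match -> kept with NULL
  - ticket 4 (Memory leak): agent_id=1 -> matches Ivan
  - ticket 5 (Export error): agent_id=1 -> matches Ivan
  - ticket 6 (Race condition): agent_id=1 -> matches Ivan
All 6 rows appear; 2 have NULL agent.

SQL:
SELECT a.title, b.name AS agent
FROM tickets a
LEFT JOIN agents b ON a.agent_id = b.id

Result:
title          | agent
---------------+------
Null pointer   | Dana 
Stale cache    | NULL 
Wrong timezone | NULL 
Memory leak    | Ivan 
Export error   | Ivan 
Race condition | Ivan 


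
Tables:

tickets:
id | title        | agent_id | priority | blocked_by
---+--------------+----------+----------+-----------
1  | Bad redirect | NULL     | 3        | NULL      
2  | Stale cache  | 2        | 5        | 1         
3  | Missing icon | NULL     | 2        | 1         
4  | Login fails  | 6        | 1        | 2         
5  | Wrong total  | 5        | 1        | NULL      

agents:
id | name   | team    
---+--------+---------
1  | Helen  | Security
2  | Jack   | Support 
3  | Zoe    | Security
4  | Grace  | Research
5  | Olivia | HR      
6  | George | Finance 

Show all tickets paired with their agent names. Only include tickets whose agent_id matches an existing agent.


INNER JOIN keeps only tickets rows whose agent_id matches an id in agents. Walk through each ticket:
  - ticket 1 (Bad redirect): agent_id=NULL, no match -> dropped
  - ticket 2 (Stale cache): agent_id=2 -> matches Jack
  - ticket 3 (Missing icon): agent_id=NULL, no match -> dropped
  - ticket 4 (Login fails): agent_id=6 -> matches George
  - ticket 5 (Wrong total): agent_id=5 -> matches Olivia
So 2 of 5 rows are dropped.

SQL:
SELECT a.title, b.name AS agent
FROM tickets a
INNER JOIN agents b ON a.agent_id = b.id

Result:
title       | agent 
------------+-------
Stale cache | Jack  
Login fails | George
Wrong total | Olivia


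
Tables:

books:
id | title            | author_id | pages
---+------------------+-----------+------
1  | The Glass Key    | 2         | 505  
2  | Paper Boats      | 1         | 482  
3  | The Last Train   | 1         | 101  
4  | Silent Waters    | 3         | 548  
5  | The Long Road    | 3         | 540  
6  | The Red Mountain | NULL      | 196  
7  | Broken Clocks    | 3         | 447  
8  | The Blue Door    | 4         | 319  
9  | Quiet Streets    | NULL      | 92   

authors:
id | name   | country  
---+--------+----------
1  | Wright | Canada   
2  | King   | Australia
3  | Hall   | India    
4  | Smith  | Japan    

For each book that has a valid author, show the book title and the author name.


INNER JOIN keeps only books rows whose author_id matches an id in authors. Walk through each book:
  - book 1 (The Glass Key): author_id=2 -> matches King
  - book 2 (Paper Boats): author_id=1 -> matches Wright
  - book 3 (The Last Train): author_id=1 -> matches Wright
  - book 4 (Silent Waters): author_id=3 -> matches Hall
  - book 5 (The Long Road): author_id=3 -> matches Hall
  - book 6 (The Red Mountain): author_id=NULL, no match -> dropped
  - book 7 (Broken Clocks): author_id=3 -> matches Hall
  - book 8 (The Blue Door): author_id=4 -> matches Smith
  - book 9 (Quiet Streets): author_id=NULL, no match -> dropped
So 2 of 9 rows are dropped.

SQL:
SELECT a.title, b.name AS author
FROM books a
INNER JOIN authors b ON a.author_id = b.id

Result:
title          | author
---------------+-------
The Glass Key  | King  
Paper Boats    | Wright
The Last Train | Wright
Silent Waters  | Hall  
The Long Road  | Hall  
Broken Clocks  | Hall  
The Blue Door  | Smith 


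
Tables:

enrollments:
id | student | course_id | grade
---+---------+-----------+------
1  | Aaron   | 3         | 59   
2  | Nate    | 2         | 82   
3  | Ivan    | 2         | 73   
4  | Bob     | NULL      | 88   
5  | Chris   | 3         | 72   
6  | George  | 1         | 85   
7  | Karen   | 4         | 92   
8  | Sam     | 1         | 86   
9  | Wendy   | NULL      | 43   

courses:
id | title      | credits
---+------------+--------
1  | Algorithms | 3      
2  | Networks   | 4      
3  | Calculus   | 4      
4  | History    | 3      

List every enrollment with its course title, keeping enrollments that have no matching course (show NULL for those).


LEFT JOIN keeps every row from enrollments (the left table); where course_id has no match in courses, the course columns become NULL. Walk through each enrollment:
  - enrollment 1 (Aaron): course_id=3 -> matches Calculus
  - enrollment 2 (Nate): course_id=2 -> matches Networks
  - enrollment 3 (Ivan): course_id=2 -> matches Networks
  - enrollment 4 (Bob): course_id=NULL, no match -> kept with NULL
  - enrollment 5 (Chris): course_id=3 -> matches Calculus
  - enrollment 6 (George): course_id=1 -> matches Algorithms
  - enrollment 7 (Karen): course_id=4 -> matches History
  - enrollment 8 (Sam): course_id=1 -> matches Algorithms
  - enrollment 9 (Wendy): course_id=NULL, no match -> kept with NULL
All 9 rows appear; 2 have NULL course.

SQL:
SELECT a.student, b.title AS course
FROM enrollments a
LEFT JOIN courses b ON a.course_id = b.id

Result:
student | course    
--------+-----------
Aaron   | Calculus  
Nate    | Networks  
Ivan    | Networks  
Bob     | NULL      
Chris   | Calculus  
George  | Algorithms
Karen   | History   
Sam     | Algorithms
Wendy   | NULL      


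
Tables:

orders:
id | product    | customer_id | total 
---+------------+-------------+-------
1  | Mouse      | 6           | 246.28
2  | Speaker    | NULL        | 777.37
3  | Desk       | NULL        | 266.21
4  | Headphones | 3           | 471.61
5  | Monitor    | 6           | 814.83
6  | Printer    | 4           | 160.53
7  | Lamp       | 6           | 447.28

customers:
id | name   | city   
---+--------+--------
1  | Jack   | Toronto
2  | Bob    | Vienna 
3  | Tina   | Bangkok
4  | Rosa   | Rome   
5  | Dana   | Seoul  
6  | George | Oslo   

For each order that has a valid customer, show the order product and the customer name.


INNER JOIN keeps only orders rows whose customer_id matches an id in customers. Walk through each order:
  - order 1 (Mouse): customer_id=6 -> matches George
  - order 2 (Speaker): customer_id=NULL, no match -> dropped
  - order 3 (Desk): customer_id=NULL, no match -> dropped
  - order 4 (Headphones): customer_id=3 -> matches Tina
  - order 5 (Monitor): customer_id=6 -> matches George
  - order 6 (Printer): customer_id=4 -> matches Rosa
  - order 7 (Lamp): customer_id=6 -> matches George
So 2 of 7 rows are dropped.

SQL:
SELECT a.product, b.name AS customer
FROM orders a
INNER JOIN customers b ON a.customer_id = b.id

Result:
product    | customer
-----------+---------
Mouse      | George  
Headphones | Tina    
Monitor    | George  
Printer    | Rosa    
Lamp       | George  


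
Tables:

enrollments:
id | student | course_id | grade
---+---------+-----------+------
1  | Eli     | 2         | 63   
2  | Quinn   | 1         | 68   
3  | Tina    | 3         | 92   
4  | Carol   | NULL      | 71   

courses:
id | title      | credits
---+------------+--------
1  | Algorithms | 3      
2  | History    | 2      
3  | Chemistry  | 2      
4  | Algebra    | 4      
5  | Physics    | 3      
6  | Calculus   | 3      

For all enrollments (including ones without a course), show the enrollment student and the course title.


LEFT JOIN keeps every row from enrollments (the left table); where course_id has no match in courses, the course columns become NULL. Walk through each enrollment:
  - enrollment 1 (Eli): course_id=2 -> matches History
  - enrollment 2 (Quinn): course_id=1 -> matches Algorithms
  - enrollment 3 (Tina): course_id=3 -> matches Chemistry
  - enrollment 4 (Carol): course_id=NULL, no match -> kept with NULL
All 4 rows appear; 1 has NULL course.

SQL:
SELECT a.student, b.title AS course
FROM enrollments a
LEFT JOIN courses b ON a.course_id = b.id

Result:
student | course    
--------+-----------
Eli     | History   
Quinn   | Algorithms
Tina    | Chemistry 
Carol   | NULL      


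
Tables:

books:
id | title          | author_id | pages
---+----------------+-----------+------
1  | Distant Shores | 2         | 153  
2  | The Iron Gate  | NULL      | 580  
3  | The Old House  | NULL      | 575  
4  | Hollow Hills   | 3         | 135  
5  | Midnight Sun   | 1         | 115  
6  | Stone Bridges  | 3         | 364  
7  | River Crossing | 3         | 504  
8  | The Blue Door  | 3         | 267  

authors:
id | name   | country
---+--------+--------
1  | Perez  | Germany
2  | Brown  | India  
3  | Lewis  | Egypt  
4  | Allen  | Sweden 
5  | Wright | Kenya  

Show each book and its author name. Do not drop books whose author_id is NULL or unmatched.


LEFT JOIN keeps every row from books (the left table); where author_id has no match in authors, the author columns become NULL. Walk through each book:
  - book 1 (Distant Shores): author_id=2 -> matches Brown
  - book 2 (The Iron Gate): author_id=NULL, no match -> kept with NULL
  - book 3 (The Old House): author_id=NULL, no match -> kept with NULL
  - book 4 (Hollow Hills): author_id=3 -> matches Lewis
  - book 5 (Midnight Sun): author_id=1 -> matches Perez
  - book 6 (Stone Bridges): author_id=3 -> matches Lewis
  - book 7 (River Crossing): author_id=3 -> matches Lewis
  - book 8 (The Blue Door): author_id=3 -> matches Lewis
All 8 rows appear; 2 have NULL author.

SQL:
SELECT a.title, b.name AS author
FROM books a
LEFT JOIN authors b ON a.author_id = b.id

Result:
title          | author
---------------+-------
Distant Shores | Brown 
The Iron Gate  | NULL  
The Old House  | NULL  
Hollow Hills   | Lewis 
Midnight Sun   | Perez 
Stone Bridges  | Lewis 
River Crossing | Lewis 
The Blue Door  | Lewis 


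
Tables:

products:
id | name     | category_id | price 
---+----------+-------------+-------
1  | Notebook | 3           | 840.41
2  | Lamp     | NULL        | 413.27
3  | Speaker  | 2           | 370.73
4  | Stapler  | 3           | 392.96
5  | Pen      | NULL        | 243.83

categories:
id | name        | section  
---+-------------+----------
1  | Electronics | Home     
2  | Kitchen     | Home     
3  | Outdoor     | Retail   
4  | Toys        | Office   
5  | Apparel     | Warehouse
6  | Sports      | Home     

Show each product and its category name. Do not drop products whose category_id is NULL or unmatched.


LEFT JOIN keeps every row from products (the left table); where category_id has no match in categories, the category columns become NULL. Walk through each product:
  - product 1 (Notebook): category_id=3 -> matches Outdoor
  - product 2 (Lamp): category_id=NULL, no match -> kept with NULL
  - product 3 (Speaker): category_id=2 -> matches Kitchen
  - product 4 (Stapler): category_id=3 -> matches Outdoor
  - product 5 (Pen): category_id=NULL, no match -> kept with NULL
All 5 rows appear; 2 have NULL category.

SQL:
SELECT a.name, b.name AS category
FROM products a
LEFT JOIN categories b ON a.category_id = b.id

Result:
name     | category
---------+---------
Notebook | Outdoor 
Lamp     | NULL    
Speaker  | Kitchen 
Stapler  | Outdoor 
Pen      | NULL    
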